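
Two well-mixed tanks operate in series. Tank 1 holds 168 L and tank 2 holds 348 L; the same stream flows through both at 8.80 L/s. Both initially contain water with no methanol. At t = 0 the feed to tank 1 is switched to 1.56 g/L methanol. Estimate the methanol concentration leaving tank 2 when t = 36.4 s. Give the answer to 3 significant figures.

0.575 g/L

Species balance on tank i: dCᵢ/dt = (Cᵢ₋₁ − Cᵢ)/τᵢ with τᵢ = Vᵢ/Q.
τ₁ = 168/8.80 = 19.091 s; τ₂ = 348/8.80 = 39.545 s.
Solving the cascade with C₁(0)=C₂(0)=0 gives C₂(t) = C_in[1 − (τ₁ e^(−t/τ₁) − τ₂ e^(−t/τ₂))/(τ₁ − τ₂)].
At t = 36.4: e^(−t/τ₁) = 0.14857, e^(−t/τ₂) = 0.39834.
C₂ = 1.56·[1 − (19.091·0.14857 − 39.545·0.39834)/(-20.455)] = 1.56·0.36855 = 0.57494 g/L.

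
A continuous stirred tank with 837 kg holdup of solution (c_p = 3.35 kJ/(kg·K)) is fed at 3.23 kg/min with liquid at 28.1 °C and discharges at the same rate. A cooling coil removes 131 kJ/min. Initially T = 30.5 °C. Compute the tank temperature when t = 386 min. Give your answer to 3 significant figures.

19.3 °C

M c_p dT/dt = ṁ c_p (T_in − T) − Q̇.
Rearrange: dT/dt = (T_ss − T)/τ with τ = M/ṁ = 259.13 min and T_ss = T_in − Q̇/(ṁ c_p) = 15.993 °C.
T approaches T_ss exponentially: T(t) = T_ss + (T₀ − T_ss) e^(−t/τ).
T(386) = 15.993 + (14.507)·e^(−386/259.13) = 15.993 + (14.507)·0.22547 = 19.264 °C.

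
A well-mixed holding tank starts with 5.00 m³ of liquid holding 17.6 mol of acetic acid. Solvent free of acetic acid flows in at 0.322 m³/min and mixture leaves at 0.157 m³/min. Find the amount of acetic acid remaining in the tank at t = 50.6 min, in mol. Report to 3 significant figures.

Total volume: dV/dt = Q_in − Q_out = 0.16500 m³/min, so V(t) = 5.00 + 0.16500 t and V(50.6) = 13.349 m³.
No acetic acid enters, so dm/dt = −Q_out · (m/V).
dm/m = −Q_out dt/(V₀ + 0.16500 t); integrating gives ln(m/m₀) = −(Q_out/(Q_in−Q_out)) ln(V/V₀).
m = m₀ (V₀/V)^(Q_out/(Q_in−Q_out)) = 17.6 × (5.00/13.349)^(0.95152) = 6.9137 mol.

6.91 mol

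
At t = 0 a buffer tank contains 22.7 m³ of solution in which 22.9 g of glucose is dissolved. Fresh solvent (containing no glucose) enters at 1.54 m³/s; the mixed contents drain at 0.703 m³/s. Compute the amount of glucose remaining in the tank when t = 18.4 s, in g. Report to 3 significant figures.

14.8 g

Total volume: dV/dt = Q_in − Q_out = 0.83700 m³/s, so V(t) = 22.7 + 0.83700 t and V(18.4) = 38.101 m³.
No glucose enters, so dm/dt = −Q_out · (m/V).
dm/m = −Q_out dt/(V₀ + 0.83700 t); integrating gives ln(m/m₀) = −(Q_out/(Q_in−Q_out)) ln(V/V₀).
m = m₀ (V₀/V)^(Q_out/(Q_in−Q_out)) = 22.9 × (22.7/38.101)^(0.83990) = 14.823 g.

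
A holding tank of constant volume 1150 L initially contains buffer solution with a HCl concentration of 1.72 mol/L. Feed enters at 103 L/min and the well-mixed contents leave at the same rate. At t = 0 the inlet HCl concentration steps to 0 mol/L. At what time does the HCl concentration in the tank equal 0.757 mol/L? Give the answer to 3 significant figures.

Species balance: V dC/dt = Q(C_in − C) ⇒ τ = V/Q = 11.165 min.
C(t) = C_in + (C₀ − C_in) e^(−t/τ). Set C = 0.757 and solve for t:
e^(−t/τ) = (C − C_in)/(C₀ − C_in) = (0.757 − 0)/(1.72 − 0) = 0.44012
t = −τ ln(…) = 11.165 × 0.82072 = 9.1633 min.

9.16 min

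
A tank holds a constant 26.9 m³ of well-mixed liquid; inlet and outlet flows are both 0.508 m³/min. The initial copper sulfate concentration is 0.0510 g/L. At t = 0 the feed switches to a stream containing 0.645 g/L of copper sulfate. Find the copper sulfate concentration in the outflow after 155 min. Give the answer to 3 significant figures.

0.613 g/L

Transient balance on the dissolved component: V dC/dt = Q(C_in − C).
Time constant τ = V/Q = 26.9/0.508 = 52.953 min.
Solution: C(t) = C_in + (C₀ − C_in) e^(−t/τ).
C(155) = 0.645 + (0.0510 − 0.645)·e^(−155/52.953) = 0.645 + (-0.59400)·0.053550 = 0.61319 g/L.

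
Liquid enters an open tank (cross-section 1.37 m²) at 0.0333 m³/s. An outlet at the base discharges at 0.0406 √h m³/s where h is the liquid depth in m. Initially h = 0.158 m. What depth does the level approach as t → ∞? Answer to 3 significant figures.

0.673 m

A dh/dt = Q_in − 0.0406 √h. Steady state requires inflow = outflow:
Q_in = 0.0406 √h_ss ⇒ √h_ss = 0.0333/0.0406 = 0.82020.
h_ss = 0.82020² = 0.67272 m. (Since h₀ = 0.158 m < h_ss, the level will rise toward this value.)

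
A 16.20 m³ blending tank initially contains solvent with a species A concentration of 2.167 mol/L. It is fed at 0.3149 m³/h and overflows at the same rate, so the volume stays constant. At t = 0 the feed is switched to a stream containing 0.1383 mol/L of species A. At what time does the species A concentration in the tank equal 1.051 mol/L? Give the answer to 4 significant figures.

41.09 h

Species balance on the tank: V dC/dt = Q(C_in − C), so τ = V/Q = 51.4449 h.
C(t) = C_in + (C₀ − C_in) e^(−t/τ). Set C = 1.051 and solve for t:
e^(−t/τ) = (C − C_in)/(C₀ − C_in) = (1.051 − 0.1383)/(2.167 − 0.1383) = 0.449894
t = −τ ln(…) = 51.4449 × 0.798743 = 41.0913 h.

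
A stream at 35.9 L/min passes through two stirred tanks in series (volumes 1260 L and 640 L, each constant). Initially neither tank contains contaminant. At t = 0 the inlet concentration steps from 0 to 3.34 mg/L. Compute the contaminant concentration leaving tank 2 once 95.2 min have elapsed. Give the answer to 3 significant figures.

Time constants: τᵢ = Vᵢ/Q for each well-mixed tank.
τ₁ = 1260/35.9 = 35.097 min; τ₂ = 640/35.9 = 17.827 min.
Solving the cascade with C₁(0)=C₂(0)=0 gives C₂(t) = C_in[1 − (τ₁ e^(−t/τ₁) − τ₂ e^(−t/τ₂))/(τ₁ − τ₂)].
At t = 95.2: e^(−t/τ₁) = 0.066374, e^(−t/τ₂) = 0.0047953.
C₂ = 3.34·[1 − (35.097·0.066374 − 17.827·0.0047953)/(17.270)] = 3.34·0.87006 = 2.9060 mg/L.

2.91 mg/L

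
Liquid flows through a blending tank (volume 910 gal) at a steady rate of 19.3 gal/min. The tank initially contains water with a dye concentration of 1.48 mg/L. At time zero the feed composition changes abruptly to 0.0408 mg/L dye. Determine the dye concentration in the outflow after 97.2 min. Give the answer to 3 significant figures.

0.224 mg/L

Transient balance on the dissolved component: V dC/dt = Q(C_in − C).
Rewrite as dC/dt + C/τ = C_in/τ, τ = V/Q = 47.150 min.
Integrating: C(t) = C_in + (C₀ − C_in) e^(−t/τ).
C(97.2) = 0.0408 + (1.48 − 0.0408)·e^(−97.2/47.150) = 0.0408 + (1.4392)·0.12726 = 0.22396 mg/L.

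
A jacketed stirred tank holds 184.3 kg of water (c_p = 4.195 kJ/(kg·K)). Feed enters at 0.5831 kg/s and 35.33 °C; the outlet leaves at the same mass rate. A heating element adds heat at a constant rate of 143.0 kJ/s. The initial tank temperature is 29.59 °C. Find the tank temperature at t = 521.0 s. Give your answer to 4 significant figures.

81.44 °C

Energy balance: M c_p dT/dt = ṁ c_p (T_in − T) + 143.0.
τ = M/ṁ = 316.069 s; T_ss = T_in + Q̇/(ṁ c_p) = 35.33 + 143.0/(0.5831·4.195) = 93.7903 °C.
Integrating: T(t) = T_ss + (T₀ − T_ss) e^(−t/τ).
T(521.0) = 93.7903 + (-64.2003)·e^(−521.0/316.069) = 93.7903 + (-64.2003)·0.192363 = 81.4406 °C.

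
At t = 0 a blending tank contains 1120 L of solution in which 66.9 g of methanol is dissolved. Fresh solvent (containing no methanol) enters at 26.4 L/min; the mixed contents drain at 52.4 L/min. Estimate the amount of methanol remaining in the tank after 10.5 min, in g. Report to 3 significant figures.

38.1 g

Total volume: dV/dt = Q_in − Q_out = -26.000 L/min, so V(t) = 1120 − 26.000 t and V(10.5) = 847.00 L.
No methanol enters, so dm/dt = −Q_out · (m/V).
Separate: dm/m = −Q_out dt/V(t) ⇒ ln(m/m₀) = −(Q_out/(Q_in−Q_out)) ln(V/V₀).
m = m₀ (V₀/V)^(Q_out/(Q_in−Q_out)) = 66.9 × (1120/847.00)^(-2.0154) = 38.097 g.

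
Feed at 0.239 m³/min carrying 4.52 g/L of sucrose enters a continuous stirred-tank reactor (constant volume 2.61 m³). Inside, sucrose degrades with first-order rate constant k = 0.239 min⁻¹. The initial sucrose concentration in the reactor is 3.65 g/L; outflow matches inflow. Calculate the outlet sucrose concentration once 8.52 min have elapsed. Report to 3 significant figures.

1.40 g/L

V dC/dt = Q(C_in − C) − k V C.
dC/dt = (Q/V) C_in − (Q/V + k) C; effective rate a = Q/V + k = 0.091571 + 0.239 = 0.33057 min⁻¹.
C_ss = Q C_in/(Q + kV) = 1.2521 g/L; C(t) = C_ss + (C₀ − C_ss) e^(−a t).
C(8.52) = 1.2521 + (2.3979)·e^(−0.33057·8.52) = 1.2521 + (2.3979)·0.059817 = 1.3955 g/L.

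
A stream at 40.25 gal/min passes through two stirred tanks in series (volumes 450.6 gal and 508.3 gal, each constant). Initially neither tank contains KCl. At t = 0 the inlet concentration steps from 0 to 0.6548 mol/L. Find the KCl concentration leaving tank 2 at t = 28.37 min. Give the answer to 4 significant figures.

Time constants: τᵢ = Vᵢ/Q for each well-mixed tank.
τ₁ = 450.6/40.25 = 11.1950 min; τ₂ = 508.3/40.25 = 12.6286 min.
Solving the cascade with C₁(0)=C₂(0)=0 gives C₂(t) = C_in[1 − (τ₁ e^(−t/τ₁) − τ₂ e^(−t/τ₂))/(τ₁ − τ₂)].
At t = 28.37: e^(−t/τ₁) = 0.0793283, e^(−t/τ₂) = 0.105769.
C₂ = 0.6548·[1 − (11.1950·0.0793283 − 12.6286·0.105769)/(-1.43354)] = 0.6548·0.687742 = 0.450333 mol/L.

0.4503 mol/L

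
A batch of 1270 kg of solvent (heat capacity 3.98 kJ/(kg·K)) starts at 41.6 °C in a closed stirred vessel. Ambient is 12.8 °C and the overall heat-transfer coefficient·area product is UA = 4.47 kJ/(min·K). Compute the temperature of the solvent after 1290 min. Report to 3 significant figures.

22.0 °C

First-law balance (no shaft work): M c_p dT/dt = −UA(T − T_amb).
dT/dt = (T_ss − T)/τ with T_ss = T_amb = 12.800 °C, τ = M c_p/UA = 1270·3.98/4.47 = 1130.8 min.
Solution: T(t) = T_ss + (T₀ − T_ss) e^(−t/τ).
T(1290) = 12.800 + (28.800)·0.31956 = 22.003 °C.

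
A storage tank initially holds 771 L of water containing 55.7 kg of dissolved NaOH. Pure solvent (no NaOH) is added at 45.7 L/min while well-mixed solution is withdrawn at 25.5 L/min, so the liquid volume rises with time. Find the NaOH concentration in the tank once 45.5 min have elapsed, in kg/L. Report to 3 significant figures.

0.0122 kg/L

Let m(t) be the amount of NaOH. Volume: V(t) = V₀ + (Q_in − Q_out) t = 771 + 20.200 t; V(45.5) = 1690.1 L.
Species balance (pure solvent in): dm/dt = −Q_out · m/V(t).
dm/m = −Q_out dt/(V₀ + 20.200 t); integrating gives ln(m/m₀) = −(Q_out/(Q_in−Q_out)) ln(V/V₀).
m = m₀ (V₀/V)^(Q_out/(Q_in−Q_out)) = 55.7 × (771/1690.1)^(1.2624) = 20.681 kg.
C = m/V = 20.681/1690.1 = 0.012236 kg/L.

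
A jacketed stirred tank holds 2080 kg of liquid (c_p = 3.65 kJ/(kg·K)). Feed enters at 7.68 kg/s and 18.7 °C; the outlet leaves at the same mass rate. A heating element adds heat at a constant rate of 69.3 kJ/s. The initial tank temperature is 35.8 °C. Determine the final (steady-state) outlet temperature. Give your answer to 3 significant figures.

21.2 °C

M c_p dT/dt = ṁ c_p (T_in − T) + Q̇.
At steady state dT/dt = 0 ⇒ T_ss = T_in + Q̇/(ṁ c_p) = 18.7 + 69.3/(7.68·3.65) = 21.172 °C.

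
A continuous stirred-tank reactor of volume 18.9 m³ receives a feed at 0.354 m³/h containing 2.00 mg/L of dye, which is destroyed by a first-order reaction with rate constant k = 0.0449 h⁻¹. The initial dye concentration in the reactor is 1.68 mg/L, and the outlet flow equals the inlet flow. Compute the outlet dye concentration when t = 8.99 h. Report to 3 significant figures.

V dC/dt = Q(C_in − C) − k V C.
This is linear with rate a = Q/V + k = 0.063630 h⁻¹.
C_ss = Q C_in/(Q + kV) = 0.58872 mg/L; C(t) = C_ss + (C₀ − C_ss) e^(−a t).
C(8.99) = 0.58872 + (1.0913)·e^(−0.063630·8.99) = 0.58872 + (1.0913)·0.56438 = 1.2046 mg/L.

1.20 mg/L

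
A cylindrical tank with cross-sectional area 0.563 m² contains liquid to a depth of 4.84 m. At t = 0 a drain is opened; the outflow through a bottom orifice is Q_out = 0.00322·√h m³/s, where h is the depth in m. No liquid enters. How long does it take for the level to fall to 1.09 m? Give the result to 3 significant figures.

Accumulation of liquid (constant cross-section A): A dh/dt = −0.00322 √h.
Separate and integrate: 2(√h − √h₀) = −(0.00322/A) t.
t = 2A(√h₀ − √h)/0.00322 = 2·0.563·(√4.84 − √1.09)/0.00322
  = 1.1260 × (2.2000 − 1.0440) / 0.00322 = 404.23 s.

404 s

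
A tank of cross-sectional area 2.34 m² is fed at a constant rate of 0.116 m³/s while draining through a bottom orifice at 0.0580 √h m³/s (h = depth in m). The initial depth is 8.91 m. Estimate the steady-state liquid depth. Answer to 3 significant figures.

A dh/dt = Q_in − 0.0580 √h. Steady state requires inflow = outflow:
Q_in = 0.0580 √h_ss ⇒ √h_ss = 0.116/0.0580 = 2.0000.
h_ss = 2.0000² = 4.0000 m. (Since h₀ = 8.91 m > h_ss, the level will fall toward this value.)

4.00 m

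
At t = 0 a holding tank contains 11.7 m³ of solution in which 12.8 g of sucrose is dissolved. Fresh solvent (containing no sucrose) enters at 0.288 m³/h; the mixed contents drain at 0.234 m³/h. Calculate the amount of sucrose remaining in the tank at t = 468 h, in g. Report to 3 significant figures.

0.0875 g

Let m(t) be the amount of sucrose. Volume: V(t) = V₀ + (Q_in − Q_out) t = 11.7 + 0.054000 t; V(468) = 36.972 m³.
Species balance (pure solvent in): dm/dt = −Q_out · m/V(t).
Separate: dm/m = −Q_out dt/V(t) ⇒ ln(m/m₀) = −(Q_out/(Q_in−Q_out)) ln(V/V₀).
m = m₀ (V₀/V)^(Q_out/(Q_in−Q_out)) = 12.8 × (11.7/36.972)^(4.3333) = 0.087478 g.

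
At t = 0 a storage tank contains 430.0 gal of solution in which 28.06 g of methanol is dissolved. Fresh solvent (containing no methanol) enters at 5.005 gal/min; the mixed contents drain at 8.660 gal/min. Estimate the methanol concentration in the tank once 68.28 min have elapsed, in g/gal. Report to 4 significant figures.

0.01987 g/gal

Let m(t) be the amount of methanol. Volume: V(t) = V₀ + (Q_in − Q_out) t = 430.0 − 3.65500 t; V(68.28) = 180.437 gal.
Solute balance: dm/dt = 0 − Q_out C = −Q_out m/V(t).
Separate: dm/m = −Q_out dt/V(t) ⇒ ln(m/m₀) = −(Q_out/(Q_in−Q_out)) ln(V/V₀).
m = m₀ (V₀/V)^(Q_out/(Q_in−Q_out)) = 28.06 × (430.0/180.437)^(-2.36936) = 3.58508 g.
C = m/V = 3.58508/180.437 = 0.0198689 g/gal.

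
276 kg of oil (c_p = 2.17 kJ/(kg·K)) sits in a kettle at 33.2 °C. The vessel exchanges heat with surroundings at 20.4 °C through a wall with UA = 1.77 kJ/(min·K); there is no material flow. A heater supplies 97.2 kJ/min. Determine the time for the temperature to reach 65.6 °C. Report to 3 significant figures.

M c_p dT/dt = −UA(T − T_amb) + Q̇.
τ = M c_p/UA = 338.37 min; T_ss = T_amb + Q̇/UA = 20.4 + 97.2/1.77 = 75.315 °C.
T(t) = T_ss + (T₀ − T_ss)e^(−t/τ); set T = 65.6:
t = −τ ln[(T − T_ss)/(T₀ − T_ss)] = −338.37 · ln(0.23068) = 496.30 min.

496 min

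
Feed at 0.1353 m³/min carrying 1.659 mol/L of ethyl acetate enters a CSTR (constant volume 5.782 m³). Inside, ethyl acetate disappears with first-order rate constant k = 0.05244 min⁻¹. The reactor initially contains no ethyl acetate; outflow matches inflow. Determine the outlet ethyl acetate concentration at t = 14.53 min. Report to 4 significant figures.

Accumulation = in − out − consumed: V dC/dt = Q C_in − Q C − k V C.
dC/dt = (Q/V) C_in − (Q/V + k) C; effective rate a = Q/V + k = 0.0234002 + 0.05244 = 0.0758402 min⁻¹.
C_ss = Q C_in/(Q + kV) = 0.511878 mol/L; C(t) = C_ss + (C₀ − C_ss) e^(−a t).
C(14.53) = 0.511878 + (-0.511878)·e^(−0.0758402·14.53) = 0.511878 + (-0.511878)·0.332220 = 0.341822 mol/L.

0.3418 mol/L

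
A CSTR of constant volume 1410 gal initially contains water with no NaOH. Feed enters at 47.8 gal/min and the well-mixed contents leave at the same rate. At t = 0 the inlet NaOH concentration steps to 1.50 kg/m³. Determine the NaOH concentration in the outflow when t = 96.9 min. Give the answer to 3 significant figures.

Unsteady species balance (constant V, well mixed): V dC/dt = Q(C_in − C).
So dC/dt = (C_in − C)/τ with τ = V/Q = 1410/47.8 = 29.498 min.
Integrating: C(t) = C_in + (C₀ − C_in) e^(−t/τ).
C(96.9) = 1.50 + (0 − 1.50)·e^(−96.9/29.498) = 1.50 + (-1.5000)·0.037441 = 1.4438 kg/m³.

1.44 kg/m³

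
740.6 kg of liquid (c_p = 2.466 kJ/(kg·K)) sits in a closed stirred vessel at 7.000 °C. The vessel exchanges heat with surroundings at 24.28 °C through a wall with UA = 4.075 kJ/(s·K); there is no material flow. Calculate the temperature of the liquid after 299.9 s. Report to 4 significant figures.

15.43 °C

Energy balance: M c_p dT/dt = −UA(T − T_amb).
dT/dt = (T_ss − T)/τ with T_ss = T_amb = 24.2800 °C, τ = M c_p/UA = 740.6·2.466/4.075 = 448.177 s.
T approaches T_ss exponentially: T(t) = T_ss + (T₀ − T_ss) e^(−t/τ).
T(299.9) = 24.2800 + (-17.2800)·0.512141 = 15.4302 °C.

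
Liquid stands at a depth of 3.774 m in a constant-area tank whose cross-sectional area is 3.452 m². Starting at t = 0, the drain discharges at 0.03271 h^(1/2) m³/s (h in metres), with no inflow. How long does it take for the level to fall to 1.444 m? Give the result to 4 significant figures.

156.4 s

Unsteady balance on liquid volume: A dh/dt = −0.03271 √h.
∫ h^(−1/2) dh = −(0.03271/A) ∫ dt, giving 2√h = 2√h₀ − (0.03271/A) t.
t = 2A(√h₀ − √h)/0.03271 = 2·3.452·(√3.774 − √1.444)/0.03271
  = 6.90400 × (1.94268 − 1.20167) / 0.03271 = 156.403 s.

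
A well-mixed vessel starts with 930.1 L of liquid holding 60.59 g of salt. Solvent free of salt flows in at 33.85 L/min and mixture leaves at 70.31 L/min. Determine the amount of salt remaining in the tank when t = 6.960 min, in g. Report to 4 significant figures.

32.78 g

Let m(t) be the amount of salt. Volume: V(t) = V₀ + (Q_in − Q_out) t = 930.1 − 36.4600 t; V(6.960) = 676.338 L.
Species balance (pure solvent in): dm/dt = −Q_out · m/V(t).
dm/m = −Q_out dt/(V₀ − 36.4600 t); integrating gives ln(m/m₀) = −(Q_out/(Q_in−Q_out)) ln(V/V₀).
m = m₀ (V₀/V)^(Q_out/(Q_in−Q_out)) = 60.59 × (930.1/676.338)^(-1.92841) = 32.7774 g.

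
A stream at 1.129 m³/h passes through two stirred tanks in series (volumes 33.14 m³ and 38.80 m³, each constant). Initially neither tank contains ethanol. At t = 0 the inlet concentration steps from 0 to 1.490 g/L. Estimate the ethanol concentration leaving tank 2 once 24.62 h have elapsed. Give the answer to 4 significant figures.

0.2713 g/L

Time constants: τᵢ = Vᵢ/Q for each well-mixed tank.
τ₁ = 33.14/1.129 = 29.3534 h; τ₂ = 38.80/1.129 = 34.3667 h.
Solving the cascade with C₁(0)=C₂(0)=0 gives C₂(t) = C_in[1 − (τ₁ e^(−t/τ₁) − τ₂ e^(−t/τ₂))/(τ₁ − τ₂)].
At t = 24.62: e^(−t/τ₁) = 0.432253, e^(−t/τ₂) = 0.488512.
C₂ = 1.490·[1 − (29.3534·0.432253 − 34.3667·0.488512)/(-5.01329)] = 1.490·0.182085 = 0.271306 g/L.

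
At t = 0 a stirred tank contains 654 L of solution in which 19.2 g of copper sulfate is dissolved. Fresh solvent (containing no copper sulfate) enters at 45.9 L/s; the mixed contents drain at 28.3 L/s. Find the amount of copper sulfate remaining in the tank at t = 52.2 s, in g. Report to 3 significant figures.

4.68 g

Total volume: dV/dt = Q_in − Q_out = 17.600 L/s, so V(t) = 654 + 17.600 t and V(52.2) = 1572.7 L.
No copper sulfate enters, so dm/dt = −Q_out · (m/V).
Separate: dm/m = −Q_out dt/V(t) ⇒ ln(m/m₀) = −(Q_out/(Q_in−Q_out)) ln(V/V₀).
m = m₀ (V₀/V)^(Q_out/(Q_in−Q_out)) = 19.2 × (654/1572.7)^(1.6080) = 4.6833 g.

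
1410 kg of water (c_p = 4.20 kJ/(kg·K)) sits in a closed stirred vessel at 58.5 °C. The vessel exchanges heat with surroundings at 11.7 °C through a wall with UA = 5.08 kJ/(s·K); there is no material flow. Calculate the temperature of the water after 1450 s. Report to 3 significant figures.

25.2 °C

M c_p dT/dt = −UA(T − T_amb).
dT/dt = (T_ss − T)/τ with T_ss = T_amb = 11.700 °C, τ = M c_p/UA = 1410·4.20/5.08 = 1165.7 s.
Solution: T(t) = T_ss + (T₀ − T_ss) e^(−t/τ).
T(1450) = 11.700 + (46.800)·0.28828 = 25.191 °C.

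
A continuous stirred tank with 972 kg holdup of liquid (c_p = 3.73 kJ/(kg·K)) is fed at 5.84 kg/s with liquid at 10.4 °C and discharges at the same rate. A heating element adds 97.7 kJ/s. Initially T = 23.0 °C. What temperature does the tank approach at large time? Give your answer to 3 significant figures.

14.9 °C

Unsteady energy balance on the tank contents: M c_p dT/dt = ṁ c_p (T_in − T) + 97.7.
At steady state dT/dt = 0 ⇒ T_ss = T_in + Q̇/(ṁ c_p) = 10.4 + 97.7/(5.84·3.73) = 14.885 °C.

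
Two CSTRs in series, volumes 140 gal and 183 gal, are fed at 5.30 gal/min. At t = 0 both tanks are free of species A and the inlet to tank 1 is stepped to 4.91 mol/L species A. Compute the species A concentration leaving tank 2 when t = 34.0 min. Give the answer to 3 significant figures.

Each tank obeys Vᵢ dCᵢ/dt = Q(Cᵢ₋₁ − Cᵢ), so τᵢ = Vᵢ/Q.
τ₁ = 140/5.30 = 26.415 min; τ₂ = 183/5.30 = 34.528 min.
Tank 1: C₁ = C_in(1 − e^(−t/τ₁)). Tank 2 (τ₁ ≠ τ₂): C₂ = C_in[1 − (τ₁ e^(−t/τ₁) − τ₂ e^(−t/τ₂))/(τ₁ − τ₂)].
At t = 34.0: e^(−t/τ₁) = 0.27606, e^(−t/τ₂) = 0.37355.
C₂ = 4.91·[1 − (26.415·0.27606 − 34.528·0.37355)/(-8.1132)] = 4.91·0.30903 = 1.5173 mol/L.

1.52 mol/L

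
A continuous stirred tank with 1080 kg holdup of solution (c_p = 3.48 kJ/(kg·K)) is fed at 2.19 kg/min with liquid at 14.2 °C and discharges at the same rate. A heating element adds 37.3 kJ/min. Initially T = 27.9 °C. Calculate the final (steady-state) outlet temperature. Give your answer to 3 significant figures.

Heat balance on the well-mixed liquid: M c_p dT/dt = ṁ c_p (T_in − T) + 37.3.
At steady state dT/dt = 0 ⇒ T_ss = T_in + Q̇/(ṁ c_p) = 14.2 + 37.3/(2.19·3.48) = 19.094 °C.

19.1 °C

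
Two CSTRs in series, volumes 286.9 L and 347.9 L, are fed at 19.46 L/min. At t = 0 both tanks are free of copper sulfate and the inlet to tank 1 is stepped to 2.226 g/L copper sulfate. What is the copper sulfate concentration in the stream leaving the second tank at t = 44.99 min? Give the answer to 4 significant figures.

Each tank obeys Vᵢ dCᵢ/dt = Q(Cᵢ₋₁ − Cᵢ), so τᵢ = Vᵢ/Q.
τ₁ = 286.9/19.46 = 14.7431 min; τ₂ = 347.9/19.46 = 17.8777 min.
Tank 1: C₁ = C_in(1 − e^(−t/τ₁)). Tank 2 (τ₁ ≠ τ₂): C₂ = C_in[1 − (τ₁ e^(−t/τ₁) − τ₂ e^(−t/τ₂))/(τ₁ − τ₂)].
At t = 44.99: e^(−t/τ₁) = 0.0472830, e^(−t/τ₂) = 0.0807382.
C₂ = 2.226·[1 − (14.7431·0.0472830 − 17.8777·0.0807382)/(-3.13464)] = 2.226·0.761913 = 1.69602 g/L.

1.696 g/L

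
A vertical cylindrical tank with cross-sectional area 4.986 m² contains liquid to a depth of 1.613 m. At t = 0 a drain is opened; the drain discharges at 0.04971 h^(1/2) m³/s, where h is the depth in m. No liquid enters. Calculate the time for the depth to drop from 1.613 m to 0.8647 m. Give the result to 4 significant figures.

With no inflow, A dh/dt = −0.04971 √h.
∫ h^(−1/2) dh = −(0.04971/A) ∫ dt, giving 2√h = 2√h₀ − (0.04971/A) t.
t = 2A(√h₀ − √h)/0.04971 = 2·4.986·(√1.613 − √0.8647)/0.04971
  = 9.97200 × (1.27004 − 0.929892) / 0.04971 = 68.2347 s.

68.23 s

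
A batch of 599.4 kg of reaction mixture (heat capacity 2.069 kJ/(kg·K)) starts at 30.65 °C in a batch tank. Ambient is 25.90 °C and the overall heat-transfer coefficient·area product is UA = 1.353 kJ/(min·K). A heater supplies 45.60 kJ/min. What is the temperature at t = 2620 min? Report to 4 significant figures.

Unsteady energy balance on the tank contents: M c_p dT/dt = −UA(T − T_amb) + Q̇.
dT/dt = (T_ss − T)/τ with T_ss = T_amb + Q̇/UA = 25.90 + 45.60/1.353 = 59.6029 °C, τ = M c_p/UA = 599.4·2.069/1.353 = 916.599 min.
This is linear first-order; T(t) = T_ss + (T₀ − T_ss) e^(−t/τ).
T(2620) = 59.6029 + (-28.9529)·0.0573609 = 57.9421 °C.

57.94 °C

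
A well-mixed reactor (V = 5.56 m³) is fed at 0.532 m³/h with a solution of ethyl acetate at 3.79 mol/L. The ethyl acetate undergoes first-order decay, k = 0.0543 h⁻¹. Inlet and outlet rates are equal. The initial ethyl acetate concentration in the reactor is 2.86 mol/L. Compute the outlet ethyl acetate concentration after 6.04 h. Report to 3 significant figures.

2.60 mol/L

Accumulation = in − out − consumed: V dC/dt = Q C_in − Q C − k V C.
dC/dt = (Q/V) C_in − (Q/V + k) C; effective rate a = Q/V + k = 0.095683 + 0.0543 = 0.14998 h⁻¹.
C_ss = Q C_in/(Q + kV) = 2.4179 mol/L; C(t) = C_ss + (C₀ − C_ss) e^(−a t).
C(6.04) = 2.4179 + (0.44213)·e^(−0.14998·6.04) = 2.4179 + (0.44213)·0.40418 = 2.5966 mol/L.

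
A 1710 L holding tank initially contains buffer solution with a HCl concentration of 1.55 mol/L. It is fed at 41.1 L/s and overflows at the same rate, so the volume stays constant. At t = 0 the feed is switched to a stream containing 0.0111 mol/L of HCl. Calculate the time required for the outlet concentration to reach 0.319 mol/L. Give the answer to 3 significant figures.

66.9 s

Unsteady species balance (constant V, well mixed): V dC/dt = Q(C_in − C), so τ = V/Q = 41.606 s.
C(t) = C_in + (C₀ − C_in) e^(−t/τ). Set C = 0.319 and solve for t:
e^(−t/τ) = (C − C_in)/(C₀ − C_in) = (0.319 − 0.0111)/(1.55 − 0.0111) = 0.20008
t = −τ ln(…) = 41.606 × 1.6090 = 66.946 s.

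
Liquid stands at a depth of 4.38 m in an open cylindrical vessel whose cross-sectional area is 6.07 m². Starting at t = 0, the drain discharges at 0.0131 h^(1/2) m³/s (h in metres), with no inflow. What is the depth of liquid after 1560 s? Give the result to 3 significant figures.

Volume balance on the tank: A dh/dt = −0.0131 √h.
This is separable: 2 d(√h)/dt = −0.0131/A, so √h = √h₀ − (0.0131/(2A)) t.
√h = √4.38 − 0.0131·1560/(2·6.07) = 2.0928 − 1.6834 = 0.40948.
h = 0.40948² = 0.16768 m.

0.168 m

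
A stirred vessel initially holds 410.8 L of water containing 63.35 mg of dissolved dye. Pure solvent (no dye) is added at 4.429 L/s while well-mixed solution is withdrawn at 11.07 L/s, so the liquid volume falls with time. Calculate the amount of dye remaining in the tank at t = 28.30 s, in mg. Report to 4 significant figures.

22.86 mg

Total volume: dV/dt = Q_in − Q_out = -6.64100 L/s, so V(t) = 410.8 − 6.64100 t and V(28.30) = 222.860 L.
No dye enters, so dm/dt = −Q_out · (m/V).
Separate: dm/m = −Q_out dt/V(t) ⇒ ln(m/m₀) = −(Q_out/(Q_in−Q_out)) ln(V/V₀).
m = m₀ (V₀/V)^(Q_out/(Q_in−Q_out)) = 63.35 × (410.8/222.860)^(-1.66692) = 22.8568 mg.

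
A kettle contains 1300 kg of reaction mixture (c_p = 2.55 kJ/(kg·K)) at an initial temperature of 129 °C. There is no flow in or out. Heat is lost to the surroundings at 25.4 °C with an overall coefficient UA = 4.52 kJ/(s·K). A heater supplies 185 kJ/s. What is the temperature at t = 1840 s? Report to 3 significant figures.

Lumped-capacitance energy balance: M c_p dT/dt = UA(T_amb − T) + Q̇.
dT/dt = (T_ss − T)/τ with T_ss = T_amb + Q̇/UA = 25.4 + 185/4.52 = 66.329 °C, τ = M c_p/UA = 1300·2.55/4.52 = 733.41 s.
This is linear first-order; T(t) = T_ss + (T₀ − T_ss) e^(−t/τ).
T(1840) = 66.329 + (62.671)·0.081363 = 71.428 °C.

71.4 °C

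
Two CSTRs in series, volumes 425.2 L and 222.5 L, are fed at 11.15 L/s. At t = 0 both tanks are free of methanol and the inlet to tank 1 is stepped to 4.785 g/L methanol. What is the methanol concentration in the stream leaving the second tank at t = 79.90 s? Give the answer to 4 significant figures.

3.646 g/L

Time constants: τᵢ = Vᵢ/Q for each well-mixed tank.
τ₁ = 425.2/11.15 = 38.1345 s; τ₂ = 222.5/11.15 = 19.9552 s.
Solving the cascade with C₁(0)=C₂(0)=0 gives C₂(t) = C_in[1 − (τ₁ e^(−t/τ₁) − τ₂ e^(−t/τ₂))/(τ₁ − τ₂)].
At t = 79.90: e^(−t/τ₁) = 0.123044, e^(−t/τ₂) = 0.0182429.
C₂ = 4.785·[1 − (38.1345·0.123044 − 19.9552·0.0182429)/(18.1794)] = 4.785·0.761918 = 3.64578 g/L.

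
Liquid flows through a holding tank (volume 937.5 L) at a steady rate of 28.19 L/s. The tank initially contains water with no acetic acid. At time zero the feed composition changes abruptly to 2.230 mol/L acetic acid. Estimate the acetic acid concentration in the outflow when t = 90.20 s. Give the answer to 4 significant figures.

Species balance on the tank: V dC/dt = Q(C_in − C).
Rewrite as dC/dt + C/τ = C_in/τ, τ = V/Q = 33.2565 s.
Integrating: C(t) = C_in + (C₀ − C_in) e^(−t/τ).
C(90.20) = 2.230 + (0 − 2.230)·e^(−90.20/33.2565) = 2.230 + (-2.23000)·0.0663870 = 2.08196 mol/L.

2.082 mol/L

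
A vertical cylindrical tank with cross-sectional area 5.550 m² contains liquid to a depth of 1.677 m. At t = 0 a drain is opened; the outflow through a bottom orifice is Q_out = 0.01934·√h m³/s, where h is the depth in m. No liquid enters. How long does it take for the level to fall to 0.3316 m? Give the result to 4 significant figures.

412.7 s

With no inflow, A dh/dt = −0.01934 √h.
This is separable: 2 d(√h)/dt = −0.01934/A, so √h = √h₀ − (0.01934/(2A)) t.
t = 2A(√h₀ − √h)/0.01934 = 2·5.550·(√1.677 − √0.3316)/0.01934
  = 11.1000 × (1.29499 − 0.575847) / 0.01934 = 412.745 s.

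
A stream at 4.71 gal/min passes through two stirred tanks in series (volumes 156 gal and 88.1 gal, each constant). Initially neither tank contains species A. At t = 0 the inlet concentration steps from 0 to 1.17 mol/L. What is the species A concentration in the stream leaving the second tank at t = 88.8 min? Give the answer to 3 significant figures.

0.999 mol/L

Each tank obeys Vᵢ dCᵢ/dt = Q(Cᵢ₋₁ − Cᵢ), so τᵢ = Vᵢ/Q.
τ₁ = 156/4.71 = 33.121 min; τ₂ = 88.1/4.71 = 18.705 min.
Solving the cascade with C₁(0)=C₂(0)=0 gives C₂(t) = C_in[1 − (τ₁ e^(−t/τ₁) − τ₂ e^(−t/τ₂))/(τ₁ − τ₂)].
At t = 88.8: e^(−t/τ₁) = 0.068489, e^(−t/τ₂) = 0.0086740.
C₂ = 1.17·[1 − (33.121·0.068489 − 18.705·0.0086740)/(14.416)] = 1.17·0.85390 = 0.99906 mol/L.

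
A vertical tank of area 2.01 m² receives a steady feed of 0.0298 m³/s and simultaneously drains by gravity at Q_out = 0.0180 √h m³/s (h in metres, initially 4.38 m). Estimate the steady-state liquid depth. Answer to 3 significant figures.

Unsteady balance on liquid volume: A dh/dt = Q_in − 0.0180 √h. At steady state dh/dt = 0:
Q_in = 0.0180 √h_ss ⇒ √h_ss = 0.0298/0.0180 = 1.6556.
h_ss = 1.6556² = 2.7409 m. (Since h₀ = 4.38 m > h_ss, the level will fall toward this value.)

2.74 m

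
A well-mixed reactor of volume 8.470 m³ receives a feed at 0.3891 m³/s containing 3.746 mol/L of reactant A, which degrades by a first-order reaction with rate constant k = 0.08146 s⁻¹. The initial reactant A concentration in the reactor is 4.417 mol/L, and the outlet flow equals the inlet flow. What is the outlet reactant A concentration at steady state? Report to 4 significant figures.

V dC/dt = Q(C_in − C) − k V C.
Steady state (dC/dt = 0): C_ss = Q C_in/(Q + kV) = C_in/(1 + kV/Q).
C_ss = 0.3891·3.746/(0.3891 + 0.08146·8.470) = 1.45757/1.07907 = 1.35077 mol/L.

1.351 mol/L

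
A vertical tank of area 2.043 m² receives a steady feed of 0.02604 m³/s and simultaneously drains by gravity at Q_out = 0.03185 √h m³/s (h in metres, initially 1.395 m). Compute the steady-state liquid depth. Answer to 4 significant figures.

0.6684 m

A dh/dt = Q_in − 0.03185 √h. Steady state requires inflow = outflow:
Q_in = 0.03185 √h_ss ⇒ √h_ss = 0.02604/0.03185 = 0.817582.
h_ss = 0.817582² = 0.668441 m. (Since h₀ = 1.395 m > h_ss, the level will fall toward this value.)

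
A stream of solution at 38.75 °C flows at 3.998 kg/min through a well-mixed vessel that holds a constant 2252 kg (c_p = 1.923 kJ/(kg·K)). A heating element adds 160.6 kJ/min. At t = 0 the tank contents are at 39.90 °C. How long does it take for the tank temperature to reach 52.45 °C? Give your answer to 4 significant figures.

M c_p dT/dt = ṁ c_p (T_in − T) + Q̇.
τ = M/ṁ = 563.282 min; T_ss = T_in + Q̇/(ṁ c_p) = 59.6393 °C.
T(t) = T_ss + (T₀ − T_ss) e^(−t/τ). Set T = 52.45:
e^(−t/τ) = (52.45 − 59.6393)/(39.90 − 59.6393) = 0.364212
t = −563.282 · ln(0.364212) = 568.925 min.

568.9 min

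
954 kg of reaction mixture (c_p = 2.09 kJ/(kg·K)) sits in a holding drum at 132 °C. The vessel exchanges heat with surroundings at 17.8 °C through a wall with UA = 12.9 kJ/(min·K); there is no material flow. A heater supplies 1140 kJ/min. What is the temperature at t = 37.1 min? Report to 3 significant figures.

126 °C

Unsteady energy balance on the tank contents: M c_p dT/dt = −UA(T − T_amb) + Q̇.
dT/dt = (T_ss − T)/τ with T_ss = T_amb + Q̇/UA = 17.8 + 1140/12.9 = 106.17 °C, τ = M c_p/UA = 954·2.09/12.9 = 154.56 min.
T approaches T_ss exponentially: T(t) = T_ss + (T₀ − T_ss) e^(−t/τ).
T(37.1) = 106.17 + (25.828)·0.78660 = 126.49 °C.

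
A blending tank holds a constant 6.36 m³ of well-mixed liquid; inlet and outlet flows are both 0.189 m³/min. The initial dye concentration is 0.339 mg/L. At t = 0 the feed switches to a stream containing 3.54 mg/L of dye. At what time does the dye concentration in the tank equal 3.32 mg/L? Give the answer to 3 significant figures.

90.1 min

Unsteady species balance (constant V, well mixed): V dC/dt = Q(C_in − C), so τ = V/Q = 33.651 min.
C(t) = C_in + (C₀ − C_in) e^(−t/τ). Set C = 3.32 and solve for t:
e^(−t/τ) = (C − C_in)/(C₀ − C_in) = (3.32 − 3.54)/(0.339 − 3.54) = 0.068729
t = −τ ln(…) = 33.651 × 2.6776 = 90.103 min.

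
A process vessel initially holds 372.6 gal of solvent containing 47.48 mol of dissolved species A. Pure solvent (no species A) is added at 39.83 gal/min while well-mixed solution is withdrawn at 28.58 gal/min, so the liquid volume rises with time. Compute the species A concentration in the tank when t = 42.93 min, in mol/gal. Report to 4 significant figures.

0.006716 mol/gal

Let m(t) be the amount of species A. Volume: V(t) = V₀ + (Q_in − Q_out) t = 372.6 + 11.2500 t; V(42.93) = 855.562 gal.
No species A enters, so dm/dt = −Q_out · (m/V).
Separate: dm/m = −Q_out dt/V(t) ⇒ ln(m/m₀) = −(Q_out/(Q_in−Q_out)) ln(V/V₀).
m = m₀ (V₀/V)^(Q_out/(Q_in−Q_out)) = 47.48 × (372.6/855.562)^(2.54044) = 5.74629 mol.
C = m/V = 5.74629/855.562 = 0.00671639 mol/gal.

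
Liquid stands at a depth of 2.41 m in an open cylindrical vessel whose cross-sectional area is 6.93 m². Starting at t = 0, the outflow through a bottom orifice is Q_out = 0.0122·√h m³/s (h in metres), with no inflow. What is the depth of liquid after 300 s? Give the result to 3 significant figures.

1.66 m

Mass balance (ρ constant): A dh/dt = −0.0122 √h.
Separate and integrate: 2(√h − √h₀) = −(0.0122/A) t.
√h = √2.41 − 0.0122·300/(2·6.93) = 1.5524 − 0.26407 = 1.2883.
h = 1.2883² = 1.6598 m.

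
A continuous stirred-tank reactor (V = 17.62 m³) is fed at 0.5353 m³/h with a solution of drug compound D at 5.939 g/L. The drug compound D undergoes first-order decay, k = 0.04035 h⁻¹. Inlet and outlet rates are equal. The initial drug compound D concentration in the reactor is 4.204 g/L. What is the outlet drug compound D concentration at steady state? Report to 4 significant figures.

2.551 g/L

V dC/dt = Q(C_in − C) − k V C.
At steady state: 0 = Q C_in − (Q + kV) C_ss, so C_ss = Q C_in/(Q + kV).
C_ss = 0.5353·5.939/(0.5353 + 0.04035·17.62) = 3.17915/1.24627 = 2.55094 g/L.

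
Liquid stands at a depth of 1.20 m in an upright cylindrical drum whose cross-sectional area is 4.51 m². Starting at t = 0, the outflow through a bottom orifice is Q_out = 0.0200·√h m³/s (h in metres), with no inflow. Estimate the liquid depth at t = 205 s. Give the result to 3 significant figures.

0.411 m

Unsteady balance on liquid volume: A dh/dt = −0.0200 √h.
∫ h^(−1/2) dh = −(0.0200/A) ∫ dt, giving 2√h = 2√h₀ − (0.0200/A) t.
√h = √1.20 − 0.0200·205/(2·4.51) = 1.0954 − 0.45455 = 0.64090.
h = 0.64090² = 0.41075 m.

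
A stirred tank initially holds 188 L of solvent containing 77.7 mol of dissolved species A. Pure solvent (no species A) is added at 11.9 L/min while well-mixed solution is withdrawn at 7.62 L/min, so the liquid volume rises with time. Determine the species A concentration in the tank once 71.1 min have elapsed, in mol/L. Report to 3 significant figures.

0.0284 mol/L

Total volume: dV/dt = Q_in − Q_out = 4.2800 L/min, so V(t) = 188 + 4.2800 t and V(71.1) = 492.31 L.
Solute balance: dm/dt = 0 − Q_out C = −Q_out m/V(t).
dm/m = −Q_out dt/(V₀ + 4.2800 t); integrating gives ln(m/m₀) = −(Q_out/(Q_in−Q_out)) ln(V/V₀).
m = m₀ (V₀/V)^(Q_out/(Q_in−Q_out)) = 77.7 × (188/492.31)^(1.7804) = 13.999 mol.
C = m/V = 13.999/492.31 = 0.028435 mol/L.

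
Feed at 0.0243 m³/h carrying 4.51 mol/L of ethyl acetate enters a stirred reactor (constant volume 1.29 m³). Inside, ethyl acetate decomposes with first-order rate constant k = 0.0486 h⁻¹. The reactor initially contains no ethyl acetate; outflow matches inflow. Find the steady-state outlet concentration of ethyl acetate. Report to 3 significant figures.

1.26 mol/L

Accumulation = in − out − consumed: V dC/dt = Q C_in − Q C − k V C.
At steady state: 0 = Q C_in − (Q + kV) C_ss, so C_ss = Q C_in/(Q + kV).
C_ss = 0.0243·4.51/(0.0243 + 0.0486·1.29) = 0.10959/0.086994 = 1.2598 mol/L.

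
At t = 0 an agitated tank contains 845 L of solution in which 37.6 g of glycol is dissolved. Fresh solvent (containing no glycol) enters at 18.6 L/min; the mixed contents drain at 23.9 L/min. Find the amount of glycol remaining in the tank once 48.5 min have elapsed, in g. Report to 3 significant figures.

Total volume: dV/dt = Q_in − Q_out = -5.3000 L/min, so V(t) = 845 − 5.3000 t and V(48.5) = 587.95 L.
Solute balance: dm/dt = 0 − Q_out C = −Q_out m/V(t).
dm/m = −Q_out dt/(V₀ − 5.3000 t); integrating gives ln(m/m₀) = −(Q_out/(Q_in−Q_out)) ln(V/V₀).
m = m₀ (V₀/V)^(Q_out/(Q_in−Q_out)) = 37.6 × (845/587.95)^(-4.5094) = 7.3262 g.

7.33 g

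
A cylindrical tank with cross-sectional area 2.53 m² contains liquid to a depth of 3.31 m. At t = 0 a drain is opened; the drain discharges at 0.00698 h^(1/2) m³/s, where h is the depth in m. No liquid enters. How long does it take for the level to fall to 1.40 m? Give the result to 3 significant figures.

461 s

With no inflow, A dh/dt = −0.00698 √h.
Separate and integrate: 2(√h − √h₀) = −(0.00698/A) t.
t = 2A(√h₀ − √h)/0.00698 = 2·2.53·(√3.31 − √1.40)/0.00698
  = 5.0600 × (1.8193 − 1.1832) / 0.00698 = 461.14 s.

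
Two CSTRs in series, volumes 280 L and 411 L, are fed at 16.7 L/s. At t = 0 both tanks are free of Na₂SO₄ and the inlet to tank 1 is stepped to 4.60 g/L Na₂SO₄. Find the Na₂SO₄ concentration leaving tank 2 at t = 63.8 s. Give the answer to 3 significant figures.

3.74 g/L

Each tank obeys Vᵢ dCᵢ/dt = Q(Cᵢ₋₁ − Cᵢ), so τᵢ = Vᵢ/Q.
τ₁ = 280/16.7 = 16.766 s; τ₂ = 411/16.7 = 24.611 s.
Solving the cascade with C₁(0)=C₂(0)=0 gives C₂(t) = C_in[1 − (τ₁ e^(−t/τ₁) − τ₂ e^(−t/τ₂))/(τ₁ − τ₂)].
At t = 63.8: e^(−t/τ₁) = 0.022254, e^(−t/τ₂) = 0.074843.
C₂ = 4.60·[1 − (16.766·0.022254 − 24.611·0.074843)/(-7.8443)] = 4.60·0.81275 = 3.7387 g/L.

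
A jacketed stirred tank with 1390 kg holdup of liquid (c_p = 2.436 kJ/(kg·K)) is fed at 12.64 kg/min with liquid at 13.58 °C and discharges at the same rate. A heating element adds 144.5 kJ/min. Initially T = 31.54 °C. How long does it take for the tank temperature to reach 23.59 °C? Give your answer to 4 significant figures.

M c_p dT/dt = ṁ c_p (T_in − T) + Q̇.
τ = M/ṁ = 109.968 min; T_ss = T_in + Q̇/(ṁ c_p) = 18.2729 °C.
T(t) = T_ss + (T₀ − T_ss) e^(−t/τ). Set T = 23.59:
e^(−t/τ) = (23.59 − 18.2729)/(31.54 − 18.2729) = 0.400772
t = −109.968 · ln(0.400772) = 100.551 min.

100.6 min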